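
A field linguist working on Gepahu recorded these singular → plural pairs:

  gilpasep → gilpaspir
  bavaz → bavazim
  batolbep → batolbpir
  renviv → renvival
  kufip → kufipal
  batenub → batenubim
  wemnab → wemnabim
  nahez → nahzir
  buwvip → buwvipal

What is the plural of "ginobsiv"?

ginobsival

bavaz and nahez both end in -z yet inflect differently (bavazim, nahzir), so the final letter is not what conditions the rule; the last vowel is.
"ginobsiv" has last vowel 'i'. The stems whose last vowel is 'i' (buwvip → buwvipal, kufip → kufipal, renviv → renvival) add -al.
So ginobsiv → ginobsival.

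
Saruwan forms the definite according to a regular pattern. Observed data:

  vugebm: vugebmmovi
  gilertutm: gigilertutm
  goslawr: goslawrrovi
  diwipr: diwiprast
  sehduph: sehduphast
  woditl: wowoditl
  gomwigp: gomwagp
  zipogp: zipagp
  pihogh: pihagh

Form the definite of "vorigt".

voragt

pihogh and sehduph both end in -h yet inflect differently (pihagh, sehduphast), so the final letter is not what conditions the rule; the second-to-last letter is.
"vorigt" has second-to-last letter 'g'. The stems whose second-to-last letter is 'g' (zipogp → zipagp, gomwigp → gomwagp, pihogh → pihagh) change the last vowel to 'a'.
So vorigt → voragt.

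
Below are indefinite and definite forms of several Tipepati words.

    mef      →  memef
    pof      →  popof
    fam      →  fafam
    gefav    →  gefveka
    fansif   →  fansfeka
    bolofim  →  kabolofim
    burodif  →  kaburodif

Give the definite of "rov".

rorov

mef and fansif both end in -f yet inflect differently (memef, fansfeka), so the final letter is not what conditions the rule; the number of vowels is.
"rov" has 1 vowel. The stems with 1 vowel (mef → memef, pof → popof, fam → fafam) repeat the first consonant+vowel as a prefix.
So rov → rorov.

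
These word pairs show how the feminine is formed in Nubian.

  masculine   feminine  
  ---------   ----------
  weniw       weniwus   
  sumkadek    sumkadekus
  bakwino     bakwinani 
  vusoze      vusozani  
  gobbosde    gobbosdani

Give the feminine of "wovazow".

"wovazow" ends in a consonant. The stems ending in a consonant (weniw → weniwus, sumkadek → sumkadekus) add -us.
The other pattern: stems ending in a vowel drop the final letter and add -ani.
So wovazow → wovazowus.

wovazowus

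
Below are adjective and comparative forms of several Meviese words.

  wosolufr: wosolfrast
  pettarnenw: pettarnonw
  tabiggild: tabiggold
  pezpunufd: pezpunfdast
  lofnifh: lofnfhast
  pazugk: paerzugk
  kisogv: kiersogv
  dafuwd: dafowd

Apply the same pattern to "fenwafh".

pezpunufd and tabiggild both end in -d yet inflect differently (pezpunfdast, tabiggold), so the final letter is not what conditions the rule; the second-to-last letter is.
"fenwafh" has second-to-last letter 'f'. The stems whose second-to-last letter is 'f' (pezpunufd → pezpunfdast, lofnifh → lofnfhast, wosolufr → wosolfrast) delete the last vowel and add -ast.
So fenwafh → fenwfhast.

fenwfhast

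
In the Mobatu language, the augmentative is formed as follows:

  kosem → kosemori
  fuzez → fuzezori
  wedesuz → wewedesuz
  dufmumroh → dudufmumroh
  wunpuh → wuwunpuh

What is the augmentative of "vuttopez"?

fuzez and wedesuz both end in -z yet inflect differently (fuzezori, wewedesuz), so the final letter is not what conditions the rule; the last vowel is.
"vuttopez" has last vowel 'e'. The stems whose last vowel is 'e' (kosem → kosemori, fuzez → fuzezori) add -ori.
The other pattern: stems whose last vowel is 'o' or 'u' repeat the first consonant+vowel as a prefix.
So vuttopez → vuttopezori.

vuttopezori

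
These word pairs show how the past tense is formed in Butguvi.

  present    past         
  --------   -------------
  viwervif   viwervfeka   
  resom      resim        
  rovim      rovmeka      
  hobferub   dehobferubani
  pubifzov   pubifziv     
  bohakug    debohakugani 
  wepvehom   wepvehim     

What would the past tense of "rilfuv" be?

derilfuvani

"rilfuv" has last vowel 'u'. The stems whose last vowel is 'u' (hobferub → dehobferubani, bohakug → debohakugani) add de- … -ani around the stem.
The other patterns: stems whose last vowel is 'o' change the last vowel to 'i'; stems whose last vowel is 'i' delete the last vowel and add -eka.
So rilfuv → derilfuvani.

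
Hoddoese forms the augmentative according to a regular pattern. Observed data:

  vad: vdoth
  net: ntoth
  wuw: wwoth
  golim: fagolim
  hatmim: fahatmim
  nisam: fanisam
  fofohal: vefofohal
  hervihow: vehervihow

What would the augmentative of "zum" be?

zmoth

"zum" has 1 vowel. The stems with 1 vowel (vad → vdoth, net → ntoth, wuw → wwoth) delete the last vowel and add -oth.
The other patterns: stems with 2 vowels add the prefix fa-; stems with 3 vowels add the prefix ve-.
So zum → zmoth.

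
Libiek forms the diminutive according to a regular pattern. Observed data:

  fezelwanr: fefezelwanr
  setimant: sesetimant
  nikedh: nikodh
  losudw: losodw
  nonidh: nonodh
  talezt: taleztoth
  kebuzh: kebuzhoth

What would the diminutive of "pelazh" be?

pelazhoth

setimant and talezt both end in -t yet inflect differently (sesetimant, taleztoth), so the final letter is not what conditions the rule; the second-to-last letter is.
"pelazh" has second-to-last letter 'z'. The stems whose second-to-last letter is 'z' (talezt → taleztoth, kebuzh → kebuzhoth) add -oth.
The other patterns: stems whose second-to-last letter is 'n' repeat the first consonant+vowel as a prefix; stems whose second-to-last letter is 'd' change the last vowel to 'o'.
So pelazh → pelazhoth.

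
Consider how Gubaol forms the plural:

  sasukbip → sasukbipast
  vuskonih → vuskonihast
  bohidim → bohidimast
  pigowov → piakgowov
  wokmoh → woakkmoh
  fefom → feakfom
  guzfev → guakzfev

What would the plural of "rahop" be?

vuskonih and wokmoh both end in -h yet inflect differently (vuskonihast, woakkmoh), so the final letter is not what conditions the rule; the last vowel is.
"rahop" has last vowel 'o'. The stems whose last vowel is 'o' (pigowov → piakgowov, wokmoh → woakkmoh, fefom → feakfom) insert -ak- after the first vowel.
So rahop → raakhop.

raakhop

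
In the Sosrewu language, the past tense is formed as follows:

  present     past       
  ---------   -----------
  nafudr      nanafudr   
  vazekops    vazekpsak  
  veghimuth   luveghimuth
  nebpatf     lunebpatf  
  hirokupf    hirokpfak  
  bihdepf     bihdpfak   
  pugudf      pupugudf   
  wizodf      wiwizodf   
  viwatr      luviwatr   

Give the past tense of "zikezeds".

bihdepf and wizodf both end in -f yet inflect differently (bihdpfak, wiwizodf), so the final letter is not what conditions the rule; the second-to-last letter is.
"zikezeds" has second-to-last letter 'd'. The stems whose second-to-last letter is 'd' (wizodf → wiwizodf, nafudr → nanafudr, pugudf → pupugudf) repeat the first consonant+vowel as a prefix.
So zikezeds → zizikezeds.

zizikezeds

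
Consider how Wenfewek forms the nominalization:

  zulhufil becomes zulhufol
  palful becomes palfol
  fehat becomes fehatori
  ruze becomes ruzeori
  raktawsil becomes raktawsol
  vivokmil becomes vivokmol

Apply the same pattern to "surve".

"surve" ends in -e. The one such stem in the data (ruze → ruzeori) adds -ori, so the same rule applies.
The other pattern: stems ending in -l change the last vowel to 'o'.
So surve → surveori.

surveori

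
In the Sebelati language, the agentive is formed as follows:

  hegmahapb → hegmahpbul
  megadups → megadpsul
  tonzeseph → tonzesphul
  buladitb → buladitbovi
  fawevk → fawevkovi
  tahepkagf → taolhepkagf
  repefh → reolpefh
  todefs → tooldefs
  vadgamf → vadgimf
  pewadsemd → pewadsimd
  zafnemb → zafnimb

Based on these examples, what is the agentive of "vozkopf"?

"vozkopf" has second-to-last letter 'p'. The stems whose second-to-last letter is 'p' (hegmahapb → hegmahpbul, megadups → megadpsul, tonzeseph → tonzesphul) delete the last vowel and add -ul.
So vozkopf → vozkpful.

vozkpful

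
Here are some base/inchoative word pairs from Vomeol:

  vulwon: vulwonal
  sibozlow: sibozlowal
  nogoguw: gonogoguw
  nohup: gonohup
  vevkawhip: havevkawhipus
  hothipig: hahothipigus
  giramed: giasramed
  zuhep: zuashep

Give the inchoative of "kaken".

sibozlow and nogoguw both end in -w yet inflect differently (sibozlowal, gonogoguw), so the final letter is not what conditions the rule; the last vowel is.
"kaken" has last vowel 'e'. The stems whose last vowel is 'e' (giramed → giasramed, zuhep → zuashep) insert -as- after the first vowel.
So kaken → kaasken.

kaasken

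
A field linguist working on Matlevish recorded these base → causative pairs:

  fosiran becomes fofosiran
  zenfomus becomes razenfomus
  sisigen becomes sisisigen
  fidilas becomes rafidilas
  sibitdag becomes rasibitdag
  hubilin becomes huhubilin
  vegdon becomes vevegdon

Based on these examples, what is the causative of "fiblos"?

rafiblos

fosiran and fidilas both have last vowel 'a' yet inflect differently (fofosiran, rafidilas), so the last vowel is not what conditions the rule; the final letter is.
"fiblos" ends in -s. The stems ending in -s (fidilas → rafidilas, zenfomus → razenfomus) add the prefix ra-.
The other pattern: stems ending in -n repeat the first consonant+vowel as a prefix.
So fiblos → rafiblos.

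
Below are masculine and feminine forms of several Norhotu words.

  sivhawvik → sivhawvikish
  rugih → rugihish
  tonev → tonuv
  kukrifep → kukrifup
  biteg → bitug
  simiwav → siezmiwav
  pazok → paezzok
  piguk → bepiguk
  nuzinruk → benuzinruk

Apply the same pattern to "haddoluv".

tonev and simiwav both end in -v yet inflect differently (tonuv, siezmiwav), so the final letter is not what conditions the rule; the last vowel is.
"haddoluv" has last vowel 'u'. The stems whose last vowel is 'u' (piguk → bepiguk, nuzinruk → benuzinruk) add the prefix be-.
The other patterns: stems whose last vowel is 'i' add -ish; stems whose last vowel is 'e' change the last vowel to 'u'; stems whose last vowel is 'a' or 'o' insert -ez- after the first vowel.
So haddoluv → behaddoluv.

behaddoluv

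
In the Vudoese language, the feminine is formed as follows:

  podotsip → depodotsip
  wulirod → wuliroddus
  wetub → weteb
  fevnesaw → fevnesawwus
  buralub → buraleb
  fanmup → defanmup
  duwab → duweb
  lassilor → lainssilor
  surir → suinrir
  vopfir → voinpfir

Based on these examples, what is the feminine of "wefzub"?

fevnesaw and duwab both have last vowel 'a' yet inflect differently (fevnesawwus, duweb), so the last vowel is not what conditions the rule; the final letter is.
"wefzub" ends in -b. The stems ending in -b (wetub → weteb, buralub → buraleb, duwab → duweb) change the last vowel to 'e'.
So wefzub → wefzeb.

wefzeb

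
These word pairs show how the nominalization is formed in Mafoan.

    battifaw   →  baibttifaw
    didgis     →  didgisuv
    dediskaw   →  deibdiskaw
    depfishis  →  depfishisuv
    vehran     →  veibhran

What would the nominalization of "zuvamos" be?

zuvamosuv

dediskaw and didgis both begin with d- yet inflect differently (deibdiskaw, didgisuv), so the first letter is not what conditions the rule; the final letter is.
"zuvamos" ends in -s. The stems ending in -s (didgis → didgisuv, depfishis → depfishisuv) add -uv.
The other pattern: stems ending in -n or -w insert -ib- after the first vowel.
So zuvamos → zuvamosuv.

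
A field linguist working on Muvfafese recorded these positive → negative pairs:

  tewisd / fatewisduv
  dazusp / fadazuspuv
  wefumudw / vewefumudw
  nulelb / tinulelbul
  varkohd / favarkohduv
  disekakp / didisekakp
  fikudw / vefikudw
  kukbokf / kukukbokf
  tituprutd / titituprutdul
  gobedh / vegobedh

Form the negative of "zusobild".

tizusobildul

disekakp and dazusp both end in -p yet inflect differently (didisekakp, fadazuspuv), so the final letter is not what conditions the rule; the second-to-last letter is.
"zusobild" has second-to-last letter 'l'. The one such stem in the data (nulelb → tinulelbul) adds ti- … -ul around the stem, so the same rule applies.
So zusobild → tizusobildul.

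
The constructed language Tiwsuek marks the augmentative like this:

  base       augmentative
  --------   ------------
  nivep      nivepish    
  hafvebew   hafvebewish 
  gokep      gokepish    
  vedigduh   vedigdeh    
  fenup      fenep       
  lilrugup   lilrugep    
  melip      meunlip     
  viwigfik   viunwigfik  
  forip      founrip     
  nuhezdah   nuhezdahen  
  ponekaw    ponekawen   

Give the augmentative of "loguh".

nivep and fenup both end in -p yet inflect differently (nivepish, fenep), so the final letter is not what conditions the rule; the last vowel is.
"loguh" has last vowel 'u'. The stems whose last vowel is 'u' (vedigduh → vedigdeh, fenup → fenep, lilrugup → lilrugep) change the last vowel to 'e'.
The other patterns: stems whose last vowel is 'e' add -ish; stems whose last vowel is 'i' insert -un- after the first vowel; stems whose last vowel is 'a' add -en.
So loguh → logeh.

logeh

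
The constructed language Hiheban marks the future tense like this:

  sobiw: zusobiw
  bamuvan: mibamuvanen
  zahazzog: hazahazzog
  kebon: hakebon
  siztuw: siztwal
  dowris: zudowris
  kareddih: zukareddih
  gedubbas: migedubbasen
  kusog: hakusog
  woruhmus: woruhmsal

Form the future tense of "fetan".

bamuvan and kebon both end in -n yet inflect differently (mibamuvanen, hakebon), so the final letter is not what conditions the rule; the last vowel is.
"fetan" has last vowel 'a'. The stems whose last vowel is 'a' (bamuvan → mibamuvanen, gedubbas → migedubbasen) add mi- … -en around the stem.
The other patterns: stems whose last vowel is 'o' add the prefix ha-; stems whose last vowel is 'i' add the prefix zu-; stems whose last vowel is 'u' delete the last vowel and add -al.
So fetan → mifetanen.

mifetanen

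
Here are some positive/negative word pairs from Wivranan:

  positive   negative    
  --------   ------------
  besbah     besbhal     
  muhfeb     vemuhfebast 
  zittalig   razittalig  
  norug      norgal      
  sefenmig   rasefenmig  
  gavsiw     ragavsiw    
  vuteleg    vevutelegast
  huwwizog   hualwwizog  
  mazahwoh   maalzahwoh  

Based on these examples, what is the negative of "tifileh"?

"tifileh" has last vowel 'e'. The stems whose last vowel is 'e' (muhfeb → vemuhfebast, vuteleg → vevutelegast) add ve- … -ast around the stem.
The other patterns: stems whose last vowel is 'o' insert -al- after the first vowel; stems whose last vowel is 'i' add the prefix ra-; stems whose last vowel is 'a' or 'u' delete the last vowel and add -al.
So tifileh → vetifilehast.

vetifilehast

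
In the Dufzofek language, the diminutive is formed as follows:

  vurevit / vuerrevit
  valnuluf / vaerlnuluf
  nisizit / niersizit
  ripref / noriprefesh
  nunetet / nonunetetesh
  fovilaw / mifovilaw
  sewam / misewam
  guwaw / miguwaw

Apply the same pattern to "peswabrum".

peerswabrum

valnuluf and ripref both end in -f yet inflect differently (vaerlnuluf, noriprefesh), so the final letter is not what conditions the rule; the last vowel is.
"peswabrum" has last vowel 'u'. The one such stem in the data (valnuluf → vaerlnuluf) inserts -er- after the first vowel (as do vurevit, nisizit), so the same rule applies.
So peswabrum → peerswabrum.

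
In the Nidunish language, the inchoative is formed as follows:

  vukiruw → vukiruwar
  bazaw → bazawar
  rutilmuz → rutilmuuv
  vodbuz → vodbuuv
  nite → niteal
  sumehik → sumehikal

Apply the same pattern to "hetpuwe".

"hetpuwe" ends in -e. The one such stem in the data (nite → niteal) adds -al, so the same rule applies.
So hetpuwe → hetpuweal.

hetpuweal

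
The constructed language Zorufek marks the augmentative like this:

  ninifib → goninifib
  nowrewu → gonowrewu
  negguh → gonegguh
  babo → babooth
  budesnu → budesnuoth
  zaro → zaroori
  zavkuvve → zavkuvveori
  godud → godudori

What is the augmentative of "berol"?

beroloth

nowrewu and budesnu both end in -u yet inflect differently (gonowrewu, budesnuoth), so the final letter is not what conditions the rule; the first letter is.
"berol" begins with b-. The stems beginning with b- (babo → babooth, budesnu → budesnuoth) add -oth.
The other patterns: stems beginning with n- add the prefix go-; stems beginning with g- or z- add -ori.
So berol → beroloth.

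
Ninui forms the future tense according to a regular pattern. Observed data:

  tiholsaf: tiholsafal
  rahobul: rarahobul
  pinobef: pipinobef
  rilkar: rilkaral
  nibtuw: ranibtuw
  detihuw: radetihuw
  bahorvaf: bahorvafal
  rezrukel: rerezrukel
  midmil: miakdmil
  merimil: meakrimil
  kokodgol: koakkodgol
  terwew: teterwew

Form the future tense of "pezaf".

pezafal

"pezaf" has last vowel 'a'. The stems whose last vowel is 'a' (bahorvaf → bahorvafal, tiholsaf → tiholsafal, rilkar → rilkaral) add -al.
So pezaf → pezafal.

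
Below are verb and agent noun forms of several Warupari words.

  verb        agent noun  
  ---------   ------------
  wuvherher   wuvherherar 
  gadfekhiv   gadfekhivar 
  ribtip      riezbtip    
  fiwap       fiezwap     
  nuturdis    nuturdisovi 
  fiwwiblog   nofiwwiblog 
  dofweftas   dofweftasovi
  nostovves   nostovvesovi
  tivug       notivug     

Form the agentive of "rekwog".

norekwog

fiwap and dofweftas both have last vowel 'a' yet inflect differently (fiezwap, dofweftasovi), so the last vowel is not what conditions the rule; the final letter is.
"rekwog" ends in -g. The stems ending in -g (tivug → notivug, fiwwiblog → nofiwwiblog) add the prefix no-.
The other patterns: stems ending in -p insert -ez- after the first vowel; stems ending in -s add -ovi; stems ending in -r or -v add -ar.
So rekwog → norekwog.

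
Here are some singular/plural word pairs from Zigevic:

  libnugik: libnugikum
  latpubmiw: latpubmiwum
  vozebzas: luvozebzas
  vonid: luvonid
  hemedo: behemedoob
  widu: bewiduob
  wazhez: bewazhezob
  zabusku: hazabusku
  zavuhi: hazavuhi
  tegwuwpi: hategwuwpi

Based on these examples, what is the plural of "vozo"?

widu and zabusku both end in -u yet inflect differently (bewiduob, hazabusku), so the final letter is not what conditions the rule; the first letter is.
"vozo" begins with v-. The stems beginning with v- (vozebzas → luvozebzas, vonid → luvonid) add the prefix lu-.
The other patterns: stems beginning with l- add -um; stems beginning with h- or w- add be- … -ob around the stem; stems beginning with t- or z- add the prefix ha-.
So vozo → luvozo.

luvozo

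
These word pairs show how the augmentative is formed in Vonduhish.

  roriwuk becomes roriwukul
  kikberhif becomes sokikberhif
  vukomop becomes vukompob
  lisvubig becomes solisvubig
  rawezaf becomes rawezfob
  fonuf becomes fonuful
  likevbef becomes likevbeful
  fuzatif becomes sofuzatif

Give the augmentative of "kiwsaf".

"kiwsaf" has last vowel 'a'. The one such stem in the data (rawezaf → rawezfob) deletes the last vowel and adds -ob (as does vukomop), so the same rule applies.
The other patterns: stems whose last vowel is 'e' or 'u' add -ul; stems whose last vowel is 'i' add the prefix so-.
So kiwsaf → kiwsfob.

kiwsfob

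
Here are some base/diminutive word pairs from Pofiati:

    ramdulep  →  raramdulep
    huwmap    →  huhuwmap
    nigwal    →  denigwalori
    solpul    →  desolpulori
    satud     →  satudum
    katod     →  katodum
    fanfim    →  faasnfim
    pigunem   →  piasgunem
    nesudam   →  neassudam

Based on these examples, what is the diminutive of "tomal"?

detomalori

huwmap and nigwal both have last vowel 'a' yet inflect differently (huhuwmap, denigwalori), so the last vowel is not what conditions the rule; the final letter is.
"tomal" ends in -l. The stems ending in -l (nigwal → denigwalori, solpul → desolpulori) add de- … -ori around the stem.
The other patterns: stems ending in -p repeat the first consonant+vowel as a prefix; stems ending in -d add -um; stems ending in -m insert -as- after the first vowel.
So tomal → detomalori.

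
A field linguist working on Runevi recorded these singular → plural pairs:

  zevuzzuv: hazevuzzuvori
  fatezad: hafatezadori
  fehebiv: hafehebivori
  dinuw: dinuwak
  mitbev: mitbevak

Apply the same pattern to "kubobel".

hakubobelori

zevuzzuv and mitbev both end in -v yet inflect differently (hazevuzzuvori, mitbevak), so the final letter is not what conditions the rule; the number of vowels is.
"kubobel" has 3 vowels. The stems with 3 vowels (zevuzzuv → hazevuzzuvori, fatezad → hafatezadori, fehebiv → hafehebivori) add ha- … -ori around the stem.
The other pattern: stems with 2 vowels add -ak.
So kubobel → hakubobelori.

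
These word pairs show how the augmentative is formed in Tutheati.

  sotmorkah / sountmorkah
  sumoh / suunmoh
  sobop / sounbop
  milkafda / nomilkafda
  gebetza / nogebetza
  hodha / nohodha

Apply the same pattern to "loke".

noloke

sotmorkah and milkafda both have last vowel 'a' yet inflect differently (sountmorkah, nomilkafda), so the last vowel is not what conditions the rule; whether the stem ends in a vowel or a consonant is.
"loke" ends in a vowel. The stems ending in a vowel (milkafda → nomilkafda, gebetza → nogebetza, hodha → nohodha) add the prefix no-.
The other pattern: stems ending in a consonant insert -un- after the first vowel.
So loke → noloke.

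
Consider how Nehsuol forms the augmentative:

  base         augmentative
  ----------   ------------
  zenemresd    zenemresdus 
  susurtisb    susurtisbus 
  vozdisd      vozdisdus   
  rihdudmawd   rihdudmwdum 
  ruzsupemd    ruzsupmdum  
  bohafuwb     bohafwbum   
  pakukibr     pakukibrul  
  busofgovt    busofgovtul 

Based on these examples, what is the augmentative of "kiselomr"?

zenemresd and rihdudmawd both end in -d yet inflect differently (zenemresdus, rihdudmwdum), so the final letter is not what conditions the rule; the second-to-last letter is.
"kiselomr" has second-to-last letter 'm'. The one such stem in the data (ruzsupemd → ruzsupmdum) deletes the last vowel and adds -um (as do rihdudmawd, bohafuwb), so the same rule applies.
The other patterns: stems whose second-to-last letter is 's' add -us; stems whose second-to-last letter is 'b' or 'v' add -ul.
So kiselomr → kiselmrum.

kiselmrum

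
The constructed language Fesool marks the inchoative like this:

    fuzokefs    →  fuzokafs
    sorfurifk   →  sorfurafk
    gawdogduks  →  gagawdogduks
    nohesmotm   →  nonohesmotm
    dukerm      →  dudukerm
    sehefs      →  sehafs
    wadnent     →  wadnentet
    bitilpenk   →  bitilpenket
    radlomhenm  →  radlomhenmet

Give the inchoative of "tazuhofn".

tazuhafn

"tazuhofn" has second-to-last letter 'f'. The stems whose second-to-last letter is 'f' (fuzokefs → fuzokafs, sorfurifk → sorfurafk, sehefs → sehafs) change the last vowel to 'a'.
The other patterns: stems whose second-to-last letter is 'n' add -et; stems whose second-to-last letter is 'k', 'r' or 't' repeat the first consonant+vowel as a prefix.
So tazuhofn → tazuhafn.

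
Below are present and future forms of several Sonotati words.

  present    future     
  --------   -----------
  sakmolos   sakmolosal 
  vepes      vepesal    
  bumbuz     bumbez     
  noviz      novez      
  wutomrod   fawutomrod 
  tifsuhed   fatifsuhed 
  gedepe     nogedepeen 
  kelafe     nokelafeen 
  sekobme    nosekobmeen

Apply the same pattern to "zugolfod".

fazugolfod

sakmolos and wutomrod both have last vowel 'o' yet inflect differently (sakmolosal, fawutomrod), so the last vowel is not what conditions the rule; the final letter is.
"zugolfod" ends in -d. The stems ending in -d (wutomrod → fawutomrod, tifsuhed → fatifsuhed) add the prefix fa-.
So zugolfod → fazugolfod.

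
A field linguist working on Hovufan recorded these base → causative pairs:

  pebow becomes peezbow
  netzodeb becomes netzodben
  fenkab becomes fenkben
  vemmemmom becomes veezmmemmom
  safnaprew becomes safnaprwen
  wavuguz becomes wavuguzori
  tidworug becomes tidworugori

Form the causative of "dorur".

"dorur" has last vowel 'u'. The stems whose last vowel is 'u' (wavuguz → wavuguzori, tidworug → tidworugori) add -ori.
So dorur → dorurori.

dorurori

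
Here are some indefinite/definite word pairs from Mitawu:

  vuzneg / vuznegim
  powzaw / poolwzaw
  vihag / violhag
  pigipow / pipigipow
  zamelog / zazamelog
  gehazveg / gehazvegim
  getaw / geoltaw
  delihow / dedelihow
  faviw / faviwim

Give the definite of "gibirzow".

zamelog and vihag both end in -g yet inflect differently (zazamelog, violhag), so the final letter is not what conditions the rule; the last vowel is.
"gibirzow" has last vowel 'o'. The stems whose last vowel is 'o' (pigipow → pipigipow, zamelog → zazamelog, delihow → dedelihow) repeat the first consonant+vowel as a prefix.
The other patterns: stems whose last vowel is 'a' insert -ol- after the first vowel; stems whose last vowel is 'e' or 'i' add -im.
So gibirzow → gigibirzow.

gigibirzow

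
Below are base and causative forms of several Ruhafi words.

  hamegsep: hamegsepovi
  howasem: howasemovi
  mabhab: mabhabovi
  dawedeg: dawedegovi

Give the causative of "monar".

Every pair shown (hamegsep → hamegsepovi, howasem → howasemovi, mabhab → mabhabovi, …) follows the same rule: add -ovi.
So monar → monarovi.

monarovi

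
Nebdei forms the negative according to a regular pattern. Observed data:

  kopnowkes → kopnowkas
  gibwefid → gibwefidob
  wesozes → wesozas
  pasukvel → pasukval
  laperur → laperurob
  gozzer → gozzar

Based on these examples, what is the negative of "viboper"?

vibopar

gozzer and laperur both end in -r yet inflect differently (gozzar, laperurob), so the final letter is not what conditions the rule; the last vowel is.
"viboper" has last vowel 'e'. The stems whose last vowel is 'e' (pasukvel → pasukval, gozzer → gozzar, kopnowkes → kopnowkas) change the last vowel to 'a'.
So viboper → vibopar.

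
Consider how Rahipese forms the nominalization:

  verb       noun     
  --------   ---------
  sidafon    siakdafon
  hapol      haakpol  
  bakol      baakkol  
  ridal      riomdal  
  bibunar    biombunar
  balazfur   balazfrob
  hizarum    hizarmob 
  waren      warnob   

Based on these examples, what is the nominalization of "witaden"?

witadnob

hapol and ridal both end in -l yet inflect differently (haakpol, riomdal), so the final letter is not what conditions the rule; the last vowel is.
"witaden" has last vowel 'e'. The one such stem in the data (waren → warnob) deletes the last vowel and adds -ob (as do balazfur, hizarum), so the same rule applies.
So witaden → witadnob.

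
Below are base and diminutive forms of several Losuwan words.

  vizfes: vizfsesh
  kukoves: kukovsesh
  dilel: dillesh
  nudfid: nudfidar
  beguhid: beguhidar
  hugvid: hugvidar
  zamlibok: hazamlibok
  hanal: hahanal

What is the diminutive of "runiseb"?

runisbesh

dilel and hanal both end in -l yet inflect differently (dillesh, hahanal), so the final letter is not what conditions the rule; the last vowel is.
"runiseb" has last vowel 'e'. The stems whose last vowel is 'e' (vizfes → vizfsesh, kukoves → kukovsesh, dilel → dillesh) delete the last vowel and add -esh.
The other patterns: stems whose last vowel is 'i' add -ar; stems whose last vowel is 'a' or 'o' add the prefix ha-.
So runiseb → runisbesh.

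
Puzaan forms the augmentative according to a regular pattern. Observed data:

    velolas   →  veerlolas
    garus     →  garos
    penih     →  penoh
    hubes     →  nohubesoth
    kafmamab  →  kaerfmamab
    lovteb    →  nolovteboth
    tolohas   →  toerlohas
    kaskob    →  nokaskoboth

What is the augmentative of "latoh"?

garus and tolohas both end in -s yet inflect differently (garos, toerlohas), so the final letter is not what conditions the rule; the last vowel is.
"latoh" has last vowel 'o'. The one such stem in the data (kaskob → nokaskoboth) adds no- … -oth around the stem, so the same rule applies.
The other patterns: stems whose last vowel is 'i' or 'u' change the last vowel to 'o'; stems whose last vowel is 'a' insert -er- after the first vowel.
So latoh → nolatohoth.

nolatohoth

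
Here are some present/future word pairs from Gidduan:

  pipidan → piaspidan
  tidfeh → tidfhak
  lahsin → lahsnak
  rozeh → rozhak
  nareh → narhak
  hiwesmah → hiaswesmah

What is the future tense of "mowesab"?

moaswesab

lahsin and pipidan both end in -n yet inflect differently (lahsnak, piaspidan), so the final letter is not what conditions the rule; the last vowel is.
"mowesab" has last vowel 'a'. The stems whose last vowel is 'a' (pipidan → piaspidan, hiwesmah → hiaswesmah) insert -as- after the first vowel.
So mowesab → moaswesab.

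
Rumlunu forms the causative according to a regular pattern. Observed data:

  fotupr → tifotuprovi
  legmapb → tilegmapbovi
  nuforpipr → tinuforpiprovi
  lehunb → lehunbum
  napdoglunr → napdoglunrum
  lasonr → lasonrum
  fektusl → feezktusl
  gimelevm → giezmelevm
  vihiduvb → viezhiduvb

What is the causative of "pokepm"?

"pokepm" has second-to-last letter 'p'. The stems whose second-to-last letter is 'p' (fotupr → tifotuprovi, legmapb → tilegmapbovi, nuforpipr → tinuforpiprovi) add ti- … -ovi around the stem.
So pokepm → tipokepmovi.

tipokepmovi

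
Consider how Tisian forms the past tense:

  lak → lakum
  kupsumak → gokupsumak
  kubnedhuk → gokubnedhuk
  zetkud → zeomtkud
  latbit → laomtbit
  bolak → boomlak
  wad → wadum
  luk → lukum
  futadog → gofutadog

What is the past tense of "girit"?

wad and zetkud both end in -d yet inflect differently (wadum, zeomtkud), so the final letter is not what conditions the rule; the number of vowels is.
"girit" has 2 vowels. The stems with 2 vowels (zetkud → zeomtkud, bolak → boomlak, latbit → laomtbit) insert -om- after the first vowel.
The other patterns: stems with 1 vowel add -um; stems with 3 vowels add the prefix go-.
So girit → giomrit.

giomrit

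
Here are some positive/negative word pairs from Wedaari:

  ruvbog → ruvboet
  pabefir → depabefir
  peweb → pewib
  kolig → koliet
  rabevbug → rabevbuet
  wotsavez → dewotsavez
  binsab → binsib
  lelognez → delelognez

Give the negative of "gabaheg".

kolig and pabefir both have last vowel 'i' yet inflect differently (koliet, depabefir), so the last vowel is not what conditions the rule; the final letter is.
"gabaheg" ends in -g. The stems ending in -g (rabevbug → rabevbuet, ruvbog → ruvboet, kolig → koliet) drop the final letter and add -et.
So gabaheg → gabaheet.

gabaheet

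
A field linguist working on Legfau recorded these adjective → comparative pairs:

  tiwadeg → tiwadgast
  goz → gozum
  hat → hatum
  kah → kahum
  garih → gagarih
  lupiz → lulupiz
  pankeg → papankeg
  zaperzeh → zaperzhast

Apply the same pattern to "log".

"log" has 1 vowel. The stems with 1 vowel (goz → gozum, kah → kahum, hat → hatum) add -um.
The other patterns: stems with 2 vowels repeat the first consonant+vowel as a prefix; stems with 3 vowels delete the last vowel and add -ast.
So log → logum.

logum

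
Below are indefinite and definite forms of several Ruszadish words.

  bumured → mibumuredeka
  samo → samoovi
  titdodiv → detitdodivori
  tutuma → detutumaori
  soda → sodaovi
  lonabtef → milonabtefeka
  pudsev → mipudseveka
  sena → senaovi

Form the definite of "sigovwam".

tutuma and sena both end in -a yet inflect differently (detutumaori, senaovi), so the final letter is not what conditions the rule; the first letter is.
"sigovwam" begins with s-. The stems beginning with s- (samo → samoovi, sena → senaovi, soda → sodaovi) add -ovi.
So sigovwam → sigovwamovi.

sigovwamovi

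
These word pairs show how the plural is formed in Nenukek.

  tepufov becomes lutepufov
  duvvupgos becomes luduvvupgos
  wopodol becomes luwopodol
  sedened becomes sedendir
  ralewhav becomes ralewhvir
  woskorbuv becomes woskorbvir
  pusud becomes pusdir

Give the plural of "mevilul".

tepufov and ralewhav both end in -v yet inflect differently (lutepufov, ralewhvir), so the final letter is not what conditions the rule; the last vowel is.
"mevilul" has last vowel 'u'. The stems whose last vowel is 'u' (woskorbuv → woskorbvir, pusud → pusdir) delete the last vowel and add -ir.
The other pattern: stems whose last vowel is 'o' add the prefix lu-.
So mevilul → mevillir.

mevillir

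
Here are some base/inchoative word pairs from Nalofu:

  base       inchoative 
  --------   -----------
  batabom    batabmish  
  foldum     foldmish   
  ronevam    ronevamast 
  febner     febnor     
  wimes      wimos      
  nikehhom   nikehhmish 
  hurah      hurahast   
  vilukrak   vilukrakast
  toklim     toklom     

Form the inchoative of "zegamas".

ronevam and toklim both end in -m yet inflect differently (ronevamast, toklom), so the final letter is not what conditions the rule; the last vowel is.
"zegamas" has last vowel 'a'. The stems whose last vowel is 'a' (vilukrak → vilukrakast, hurah → hurahast, ronevam → ronevamast) add -ast.
So zegamas → zegamasast.

zegamasast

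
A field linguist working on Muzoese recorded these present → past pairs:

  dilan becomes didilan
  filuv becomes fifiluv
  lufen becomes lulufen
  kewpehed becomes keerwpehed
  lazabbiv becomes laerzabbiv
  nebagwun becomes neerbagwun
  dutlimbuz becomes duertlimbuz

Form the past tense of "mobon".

filuv and lazabbiv both end in -v yet inflect differently (fifiluv, laerzabbiv), so the final letter is not what conditions the rule; the number of vowels is.
"mobon" has 2 vowels. The stems with 2 vowels (dilan → didilan, filuv → fifiluv, lufen → lulufen) repeat the first consonant+vowel as a prefix.
So mobon → momobon.

momobon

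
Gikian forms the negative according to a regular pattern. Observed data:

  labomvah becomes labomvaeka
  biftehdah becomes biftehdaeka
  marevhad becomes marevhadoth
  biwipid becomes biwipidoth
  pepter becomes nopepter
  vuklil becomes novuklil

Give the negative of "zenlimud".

zenlimudoth

"zenlimud" ends in -d. The stems ending in -d (biwipid → biwipidoth, marevhad → marevhadoth) add -oth.
The other patterns: stems ending in -h drop the final letter and add -eka; stems ending in -l or -r add the prefix no-.
So zenlimud → zenlimudoth.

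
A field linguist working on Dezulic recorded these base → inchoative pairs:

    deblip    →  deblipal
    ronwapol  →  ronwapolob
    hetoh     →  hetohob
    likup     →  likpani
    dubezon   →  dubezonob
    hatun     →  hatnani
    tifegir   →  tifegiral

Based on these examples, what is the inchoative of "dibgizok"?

likup and deblip both end in -p yet inflect differently (likpani, deblipal), so the final letter is not what conditions the rule; the last vowel is.
"dibgizok" has last vowel 'o'. The stems whose last vowel is 'o' (dubezon → dubezonob, ronwapol → ronwapolob, hetoh → hetohob) add -ob.
So dibgizok → dibgizokob.

dibgizokob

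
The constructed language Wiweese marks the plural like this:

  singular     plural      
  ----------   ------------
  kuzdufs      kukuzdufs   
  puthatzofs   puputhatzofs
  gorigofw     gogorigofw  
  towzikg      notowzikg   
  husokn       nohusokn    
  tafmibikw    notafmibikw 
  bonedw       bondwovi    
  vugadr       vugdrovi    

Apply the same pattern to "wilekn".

nowilekn

gorigofw and tafmibikw both end in -w yet inflect differently (gogorigofw, notafmibikw), so the final letter is not what conditions the rule; the second-to-last letter is.
"wilekn" has second-to-last letter 'k'. The stems whose second-to-last letter is 'k' (towzikg → notowzikg, husokn → nohusokn, tafmibikw → notafmibikw) add the prefix no-.
The other patterns: stems whose second-to-last letter is 'f' repeat the first consonant+vowel as a prefix; stems whose second-to-last letter is 'd' delete the last vowel and add -ovi.
So wilekn → nowilekn.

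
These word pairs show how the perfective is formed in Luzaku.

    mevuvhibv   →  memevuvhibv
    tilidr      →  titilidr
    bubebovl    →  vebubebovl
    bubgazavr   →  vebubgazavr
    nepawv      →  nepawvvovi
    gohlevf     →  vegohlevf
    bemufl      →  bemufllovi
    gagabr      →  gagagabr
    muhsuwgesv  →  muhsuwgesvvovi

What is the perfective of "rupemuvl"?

verupemuvl

bubgazavr and tilidr both end in -r yet inflect differently (vebubgazavr, titilidr), so the final letter is not what conditions the rule; the second-to-last letter is.
"rupemuvl" has second-to-last letter 'v'. The stems whose second-to-last letter is 'v' (gohlevf → vegohlevf, bubgazavr → vebubgazavr, bubebovl → vebubebovl) add the prefix ve-.
The other patterns: stems whose second-to-last letter is 'b' or 'd' repeat the first consonant+vowel as a prefix; stems whose second-to-last letter is 'f', 's' or 'w' double the final consonant and add -ovi.
So rupemuvl → verupemuvl.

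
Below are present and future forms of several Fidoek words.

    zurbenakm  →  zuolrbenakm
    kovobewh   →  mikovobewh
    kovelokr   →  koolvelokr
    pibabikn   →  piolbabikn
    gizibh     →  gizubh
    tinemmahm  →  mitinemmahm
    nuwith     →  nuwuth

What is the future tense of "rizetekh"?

gizibh and kovobewh both end in -h yet inflect differently (gizubh, mikovobewh), so the final letter is not what conditions the rule; the second-to-last letter is.
"rizetekh" has second-to-last letter 'k'. The stems whose second-to-last letter is 'k' (zurbenakm → zuolrbenakm, kovelokr → koolvelokr, pibabikn → piolbabikn) insert -ol- after the first vowel.
The other patterns: stems whose second-to-last letter is 'b' or 't' change the last vowel to 'u'; stems whose second-to-last letter is 'h' or 'w' add the prefix mi-.
So rizetekh → riolzetekh.

riolzetekh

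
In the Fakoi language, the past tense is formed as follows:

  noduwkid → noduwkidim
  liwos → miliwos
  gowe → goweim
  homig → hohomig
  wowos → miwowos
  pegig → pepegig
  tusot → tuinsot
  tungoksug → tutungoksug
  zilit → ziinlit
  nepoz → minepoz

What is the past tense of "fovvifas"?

mifovvifas

pegig and zilit both have last vowel 'i' yet inflect differently (pepegig, ziinlit), so the last vowel is not what conditions the rule; the final letter is.
"fovvifas" ends in -s. The stems ending in -s (liwos → miliwos, wowos → miwowos) add the prefix mi-.
The other patterns: stems ending in -g repeat the first consonant+vowel as a prefix; stems ending in -t insert -in- after the first vowel; stems ending in -d or -e add -im.
So fovvifas → mifovvifas.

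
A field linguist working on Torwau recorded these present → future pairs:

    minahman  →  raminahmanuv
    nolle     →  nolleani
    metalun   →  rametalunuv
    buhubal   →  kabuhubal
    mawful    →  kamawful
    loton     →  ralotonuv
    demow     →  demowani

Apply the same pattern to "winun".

rawinunuv

buhubal and minahman both have last vowel 'a' yet inflect differently (kabuhubal, raminahmanuv), so the last vowel is not what conditions the rule; the final letter is.
"winun" ends in -n. The stems ending in -n (loton → ralotonuv, minahman → raminahmanuv, metalun → rametalunuv) add ra- … -uv around the stem.
So winun → rawinunuv.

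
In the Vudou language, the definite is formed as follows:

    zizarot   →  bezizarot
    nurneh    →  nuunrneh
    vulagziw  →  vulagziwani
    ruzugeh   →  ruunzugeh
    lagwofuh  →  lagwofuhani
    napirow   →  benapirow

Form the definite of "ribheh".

"ribheh" has last vowel 'e'. The stems whose last vowel is 'e' (nurneh → nuunrneh, ruzugeh → ruunzugeh) insert -un- after the first vowel.
So ribheh → riunbheh.

riunbheh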